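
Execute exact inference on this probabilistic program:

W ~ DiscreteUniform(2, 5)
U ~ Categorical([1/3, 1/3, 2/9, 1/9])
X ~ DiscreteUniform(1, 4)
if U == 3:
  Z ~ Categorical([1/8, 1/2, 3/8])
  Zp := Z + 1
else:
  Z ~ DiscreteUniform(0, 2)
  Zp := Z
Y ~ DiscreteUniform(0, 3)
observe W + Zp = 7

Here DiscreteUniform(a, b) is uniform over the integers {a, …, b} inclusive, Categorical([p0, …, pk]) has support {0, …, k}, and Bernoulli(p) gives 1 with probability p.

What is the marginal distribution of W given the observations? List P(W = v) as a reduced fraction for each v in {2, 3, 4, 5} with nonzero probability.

Enumerate traces; 80 have nonzero weight after conditioning:
  (W=4, U=3, X=1, Z=2, Y=0) weight 1/1536
  (W=4, U=3, X=1, Z=2, Y=1) weight 1/1536
  (W=4, U=3, X=1, Z=2, Y=2) weight 1/1536
  (W=4, U=3, X=1, Z=2, Y=3) weight 1/1536
  (W=4, U=3, X=2, Z=2, Y=0) weight 1/1536
  (W=4, U=3, X=2, Z=2, Y=1) weight 1/1536
  (W=4, U=3, X=2, Z=2, Y=2) weight 1/1536
  (W=4, U=3, X=2, Z=2, Y=3) weight 1/1536
  (W=5, U=0, X=1, Z=2, Y=0) weight 1/576
  … 71 more
Group by W:
  weight(W=4) = 1/96
  weight(W=5) = 19/216
Total weight = 1/96 + 19/216 = 85/864
P(W=4 | obs) = 1/96 / 85/864 = 9/85
P(W=5 | obs) = 19/216 / 85/864 = 76/85

P(W=4) = 9/85, P(W=5) = 76/85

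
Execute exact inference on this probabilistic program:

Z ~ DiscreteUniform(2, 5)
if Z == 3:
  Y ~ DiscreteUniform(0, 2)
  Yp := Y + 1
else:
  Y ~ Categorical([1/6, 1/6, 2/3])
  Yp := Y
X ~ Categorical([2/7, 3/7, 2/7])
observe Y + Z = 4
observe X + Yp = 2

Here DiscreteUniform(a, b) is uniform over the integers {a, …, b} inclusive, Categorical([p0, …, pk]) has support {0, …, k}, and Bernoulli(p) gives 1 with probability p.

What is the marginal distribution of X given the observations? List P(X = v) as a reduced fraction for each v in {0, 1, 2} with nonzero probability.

P(X=0) = 6/7, P(X=2) = 1/7

Enumerate traces; 3 have nonzero weight after conditioning:
  (Z=2, Y=2, X=0) weight 1/21
  (Z=3, Y=1, X=0) weight 1/42
  (Z=4, Y=0, X=2) weight 1/84
Group by X:
  weight(X=0) = 1/14
  weight(X=2) = 1/84
Total weight = 1/14 + 1/84 = 1/12
P(X=0 | obs) = 1/14 / 1/12 = 6/7
P(X=2 | obs) = 1/84 / 1/12 = 1/7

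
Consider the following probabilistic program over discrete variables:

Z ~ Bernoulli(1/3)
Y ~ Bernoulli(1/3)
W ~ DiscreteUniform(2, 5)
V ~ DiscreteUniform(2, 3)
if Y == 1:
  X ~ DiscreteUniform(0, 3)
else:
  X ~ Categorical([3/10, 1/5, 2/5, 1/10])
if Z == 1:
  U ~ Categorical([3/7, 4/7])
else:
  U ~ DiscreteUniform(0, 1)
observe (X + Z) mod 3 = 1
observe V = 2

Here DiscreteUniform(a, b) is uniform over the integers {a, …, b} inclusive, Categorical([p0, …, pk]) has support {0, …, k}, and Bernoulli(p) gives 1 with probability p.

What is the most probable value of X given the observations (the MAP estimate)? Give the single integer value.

Enumerate traces; 48 have nonzero weight after conditioning:
  (Z=0, Y=0, W=2, V=2, X=1, U=0) weight 1/180
  (Z=0, Y=0, W=2, V=2, X=1, U=1) weight 1/180
  (Z=0, Y=0, W=3, V=2, X=1, U=0) weight 1/180
  (Z=0, Y=0, W=3, V=2, X=1, U=1) weight 1/180
  (Z=0, Y=0, W=4, V=2, X=1, U=0) weight 1/180
  (Z=0, Y=0, W=4, V=2, X=1, U=1) weight 1/180
  (Z=0, Y=0, W=5, V=2, X=1, U=0) weight 1/180
  (Z=0, Y=0, W=5, V=2, X=1, U=1) weight 1/180
  (Z=1, Y=0, W=2, V=2, X=0, U=0) weight 1/280
  (Z=1, Y=0, W=2, V=2, X=3, U=0) weight 1/840
  … 38 more
Group by X:
  weight(X=0) = 17/360
  weight(X=1) = 13/180
  weight(X=3) = 1/40
Total weight = 17/360 + 13/180 + 1/40 = 13/90
P(X=0 | obs) = 17/360 / 13/90 = 17/52
P(X=1 | obs) = 13/180 / 13/90 = 1/2
P(X=3 | obs) = 1/40 / 13/90 = 9/52
argmax = 1

argmax_v P(X = v | obs) = 1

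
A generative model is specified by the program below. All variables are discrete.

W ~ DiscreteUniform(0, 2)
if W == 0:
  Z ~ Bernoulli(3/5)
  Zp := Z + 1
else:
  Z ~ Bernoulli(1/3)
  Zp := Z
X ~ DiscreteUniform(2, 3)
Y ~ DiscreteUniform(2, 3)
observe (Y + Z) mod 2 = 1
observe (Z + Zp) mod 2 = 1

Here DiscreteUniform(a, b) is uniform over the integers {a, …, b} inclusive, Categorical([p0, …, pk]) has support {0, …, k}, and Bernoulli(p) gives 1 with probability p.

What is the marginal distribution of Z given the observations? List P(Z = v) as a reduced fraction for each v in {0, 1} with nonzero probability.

P(Z=0) = 2/5, P(Z=1) = 3/5

Enumerate traces; 4 have nonzero weight after conditioning:
  (W=0, Z=0, X=2, Y=3) weight 1/30
  (W=0, Z=0, X=3, Y=3) weight 1/30
  (W=0, Z=1, X=2, Y=2) weight 1/20
  (W=0, Z=1, X=3, Y=2) weight 1/20
Group by Z:
  weight(Z=0) = 1/15
  weight(Z=1) = 1/10
Total weight = 1/15 + 1/10 = 1/6
P(Z=0 | obs) = 1/15 / 1/6 = 2/5
P(Z=1 | obs) = 1/10 / 1/6 = 3/5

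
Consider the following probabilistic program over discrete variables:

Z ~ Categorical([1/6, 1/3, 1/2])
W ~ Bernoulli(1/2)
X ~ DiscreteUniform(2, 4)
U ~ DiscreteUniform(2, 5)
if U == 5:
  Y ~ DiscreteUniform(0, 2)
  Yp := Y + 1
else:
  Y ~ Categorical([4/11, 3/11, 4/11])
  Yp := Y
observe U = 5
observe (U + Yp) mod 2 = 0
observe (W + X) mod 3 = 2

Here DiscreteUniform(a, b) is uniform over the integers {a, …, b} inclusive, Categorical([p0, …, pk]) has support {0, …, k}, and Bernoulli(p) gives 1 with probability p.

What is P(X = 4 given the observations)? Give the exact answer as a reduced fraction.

P(X = 4 | obs) = 1/2

Enumerate traces; 12 have nonzero weight after conditioning:
  (Z=0, W=0, X=2, U=5, Y=0) weight 1/432
  (Z=0, W=0, X=2, U=5, Y=2) weight 1/432
  (Z=0, W=1, X=4, U=5, Y=0) weight 1/432
  (Z=0, W=1, X=4, U=5, Y=2) weight 1/432
  (Z=1, W=0, X=2, U=5, Y=0) weight 1/216
  (Z=1, W=0, X=2, U=5, Y=2) weight 1/216
  (Z=1, W=1, X=4, U=5, Y=0) weight 1/216
  (Z=1, W=1, X=4, U=5, Y=2) weight 1/216
  … 4 more
Group by X:
  weight(X=2) = 1/36
  weight(X=4) = 1/36
Total weight = 1/36 + 1/36 = 1/18
P(X=2 | obs) = 1/36 / 1/18 = 1/2
P(X=4 | obs) = 1/36 / 1/18 = 1/2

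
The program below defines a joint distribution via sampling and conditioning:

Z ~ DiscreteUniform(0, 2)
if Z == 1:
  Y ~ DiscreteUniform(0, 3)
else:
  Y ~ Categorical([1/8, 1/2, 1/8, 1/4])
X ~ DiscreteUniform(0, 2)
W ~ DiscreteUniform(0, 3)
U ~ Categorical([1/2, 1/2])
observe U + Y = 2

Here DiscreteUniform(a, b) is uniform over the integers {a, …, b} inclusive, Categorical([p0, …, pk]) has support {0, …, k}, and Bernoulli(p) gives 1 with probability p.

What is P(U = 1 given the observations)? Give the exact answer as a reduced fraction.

P(U = 1 | obs) = 5/7

Enumerate traces; 72 have nonzero weight after conditioning:
  (Z=0, Y=1, X=0, W=0, U=1) weight 1/144
  (Z=0, Y=1, X=0, W=1, U=1) weight 1/144
  (Z=0, Y=1, X=0, W=2, U=1) weight 1/144
  (Z=0, Y=1, X=0, W=3, U=1) weight 1/144
  (Z=0, Y=1, X=1, W=0, U=1) weight 1/144
  (Z=0, Y=1, X=1, W=1, U=1) weight 1/144
  (Z=0, Y=1, X=1, W=2, U=1) weight 1/144
  (Z=0, Y=1, X=1, W=3, U=1) weight 1/144
  (Z=0, Y=2, X=0, W=0, U=0) weight 1/576
  … 63 more
Group by U:
  weight(U=0) = 1/12
  weight(U=1) = 5/24
Total weight = 1/12 + 5/24 = 7/24
P(U=0 | obs) = 1/12 / 7/24 = 2/7
P(U=1 | obs) = 5/24 / 7/24 = 5/7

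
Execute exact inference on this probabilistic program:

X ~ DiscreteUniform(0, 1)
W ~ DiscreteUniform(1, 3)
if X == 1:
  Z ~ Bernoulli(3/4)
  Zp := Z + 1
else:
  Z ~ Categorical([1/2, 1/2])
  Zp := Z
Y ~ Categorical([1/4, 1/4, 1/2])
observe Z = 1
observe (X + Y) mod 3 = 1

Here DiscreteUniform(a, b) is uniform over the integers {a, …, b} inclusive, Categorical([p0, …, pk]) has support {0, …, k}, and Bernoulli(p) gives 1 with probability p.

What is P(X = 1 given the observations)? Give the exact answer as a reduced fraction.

P(X = 1 | obs) = 3/5

Enumerate traces; 6 have nonzero weight after conditioning:
  (X=0, W=1, Z=1, Y=1) weight 1/48
  (X=0, W=2, Z=1, Y=1) weight 1/48
  (X=0, W=3, Z=1, Y=1) weight 1/48
  (X=1, W=1, Z=1, Y=0) weight 1/32
  (X=1, W=2, Z=1, Y=0) weight 1/32
  (X=1, W=3, Z=1, Y=0) weight 1/32
Group by X:
  weight(X=0) = 1/16
  weight(X=1) = 3/32
Total weight = 1/16 + 3/32 = 5/32
P(X=0 | obs) = 1/16 / 5/32 = 2/5
P(X=1 | obs) = 3/32 / 5/32 = 3/5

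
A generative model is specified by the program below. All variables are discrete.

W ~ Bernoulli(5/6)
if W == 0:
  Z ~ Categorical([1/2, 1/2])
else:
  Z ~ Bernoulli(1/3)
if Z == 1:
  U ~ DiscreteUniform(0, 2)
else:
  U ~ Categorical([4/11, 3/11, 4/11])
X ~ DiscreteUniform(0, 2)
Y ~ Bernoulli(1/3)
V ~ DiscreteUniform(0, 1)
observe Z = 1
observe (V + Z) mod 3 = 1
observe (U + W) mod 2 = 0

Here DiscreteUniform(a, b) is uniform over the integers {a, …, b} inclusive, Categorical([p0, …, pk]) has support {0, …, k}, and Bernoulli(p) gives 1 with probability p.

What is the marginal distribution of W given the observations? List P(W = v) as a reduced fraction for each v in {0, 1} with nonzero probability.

P(W=0) = 3/8, P(W=1) = 5/8

Enumerate traces; 18 have nonzero weight after conditioning:
  (W=0, Z=1, U=0, X=0, Y=0, V=0) weight 1/324
  (W=0, Z=1, U=0, X=0, Y=1, V=0) weight 1/648
  (W=0, Z=1, U=0, X=1, Y=0, V=0) weight 1/324
  (W=0, Z=1, U=0, X=1, Y=1, V=0) weight 1/648
  (W=0, Z=1, U=0, X=2, Y=0, V=0) weight 1/324
  (W=0, Z=1, U=0, X=2, Y=1, V=0) weight 1/648
  (W=0, Z=1, U=2, X=0, Y=0, V=0) weight 1/324
  (W=0, Z=1, U=2, X=0, Y=1, V=0) weight 1/648
  (W=1, Z=1, U=1, X=0, Y=0, V=0) weight 5/486
  … 9 more
Group by W:
  weight(W=0) = 1/36
  weight(W=1) = 5/108
Total weight = 1/36 + 5/108 = 2/27
P(W=0 | obs) = 1/36 / 2/27 = 3/8
P(W=1 | obs) = 5/108 / 2/27 = 5/8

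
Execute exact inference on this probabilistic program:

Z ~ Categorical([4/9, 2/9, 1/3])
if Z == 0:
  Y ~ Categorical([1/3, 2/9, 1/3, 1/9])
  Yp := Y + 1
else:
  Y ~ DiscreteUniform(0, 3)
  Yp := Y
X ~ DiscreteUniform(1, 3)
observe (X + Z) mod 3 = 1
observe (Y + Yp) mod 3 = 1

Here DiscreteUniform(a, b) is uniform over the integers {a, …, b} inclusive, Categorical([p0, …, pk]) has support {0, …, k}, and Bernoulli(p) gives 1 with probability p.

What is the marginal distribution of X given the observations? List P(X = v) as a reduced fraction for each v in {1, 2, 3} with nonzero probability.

P(X=1) = 64/109, P(X=2) = 27/109, P(X=3) = 18/109

Enumerate traces; 4 have nonzero weight after conditioning:
  (Z=0, Y=0, X=1) weight 4/81
  (Z=0, Y=3, X=1) weight 4/243
  (Z=1, Y=2, X=3) weight 1/54
  (Z=2, Y=2, X=2) weight 1/36
Group by X:
  weight(X=1) = 16/243
  weight(X=2) = 1/36
  weight(X=3) = 1/54
Total weight = 16/243 + 1/36 + 1/54 = 109/972
P(X=1 | obs) = 16/243 / 109/972 = 64/109
P(X=2 | obs) = 1/36 / 109/972 = 27/109
P(X=3 | obs) = 1/54 / 109/972 = 18/109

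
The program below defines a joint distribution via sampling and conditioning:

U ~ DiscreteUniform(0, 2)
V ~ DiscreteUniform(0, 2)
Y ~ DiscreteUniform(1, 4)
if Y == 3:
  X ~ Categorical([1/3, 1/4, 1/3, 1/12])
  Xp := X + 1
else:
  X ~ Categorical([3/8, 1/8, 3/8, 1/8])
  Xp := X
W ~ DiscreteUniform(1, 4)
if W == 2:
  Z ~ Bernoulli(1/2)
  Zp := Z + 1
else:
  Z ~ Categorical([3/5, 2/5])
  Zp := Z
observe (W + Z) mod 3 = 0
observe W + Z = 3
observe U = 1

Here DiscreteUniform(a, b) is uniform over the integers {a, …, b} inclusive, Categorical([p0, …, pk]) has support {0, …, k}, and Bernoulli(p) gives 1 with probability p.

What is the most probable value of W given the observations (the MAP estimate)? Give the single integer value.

argmax_v P(W = v | obs) = 3

Enumerate traces; 96 have nonzero weight after conditioning:
  (U=1, V=0, Y=1, X=0, W=2, Z=1) weight 1/768
  (U=1, V=0, Y=1, X=0, W=3, Z=0) weight 1/640
  (U=1, V=0, Y=1, X=1, W=2, Z=1) weight 1/2304
  (U=1, V=0, Y=1, X=1, W=3, Z=0) weight 1/1920
  (U=1, V=0, Y=1, X=2, W=2, Z=1) weight 1/768
  (U=1, V=0, Y=1, X=2, W=3, Z=0) weight 1/640
  (U=1, V=0, Y=1, X=3, W=2, Z=1) weight 1/2304
  (U=1, V=0, Y=1, X=3, W=3, Z=0) weight 1/1920
  … 88 more
Group by W:
  weight(W=2) = 1/24
  weight(W=3) = 1/20
Total weight = 1/24 + 1/20 = 11/120
P(W=2 | obs) = 1/24 / 11/120 = 5/11
P(W=3 | obs) = 1/20 / 11/120 = 6/11
argmax = 3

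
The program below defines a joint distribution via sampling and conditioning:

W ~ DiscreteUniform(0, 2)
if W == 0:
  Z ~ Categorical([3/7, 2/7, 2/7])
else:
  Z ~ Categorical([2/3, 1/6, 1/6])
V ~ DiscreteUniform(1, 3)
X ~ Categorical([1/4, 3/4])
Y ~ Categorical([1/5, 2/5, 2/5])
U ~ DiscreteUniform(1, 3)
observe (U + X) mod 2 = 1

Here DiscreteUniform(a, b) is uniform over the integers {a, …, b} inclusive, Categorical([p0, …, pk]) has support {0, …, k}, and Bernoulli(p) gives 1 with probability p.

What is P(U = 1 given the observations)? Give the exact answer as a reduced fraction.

Enumerate traces; 243 have nonzero weight after conditioning:
  (W=0, Z=0, V=1, X=0, Y=0, U=1) weight 1/1260
  (W=0, Z=0, V=1, X=0, Y=0, U=3) weight 1/1260
  (W=0, Z=0, V=1, X=0, Y=1, U=1) weight 1/630
  (W=0, Z=0, V=1, X=0, Y=1, U=3) weight 1/630
  (W=0, Z=0, V=1, X=0, Y=2, U=1) weight 1/630
  (W=0, Z=0, V=1, X=0, Y=2, U=3) weight 1/630
  (W=0, Z=0, V=1, X=1, Y=0, U=2) weight 1/420
  (W=0, Z=0, V=1, X=1, Y=1, U=2) weight 1/210
  … 235 more
Group by U:
  weight(U=1) = 1/12
  weight(U=2) = 1/4
  weight(U=3) = 1/12
Total weight = 1/12 + 1/4 + 1/12 = 5/12
P(U=1 | obs) = 1/12 / 5/12 = 1/5
P(U=2 | obs) = 1/4 / 5/12 = 3/5
P(U=3 | obs) = 1/12 / 5/12 = 1/5

P(U = 1 | obs) = 1/5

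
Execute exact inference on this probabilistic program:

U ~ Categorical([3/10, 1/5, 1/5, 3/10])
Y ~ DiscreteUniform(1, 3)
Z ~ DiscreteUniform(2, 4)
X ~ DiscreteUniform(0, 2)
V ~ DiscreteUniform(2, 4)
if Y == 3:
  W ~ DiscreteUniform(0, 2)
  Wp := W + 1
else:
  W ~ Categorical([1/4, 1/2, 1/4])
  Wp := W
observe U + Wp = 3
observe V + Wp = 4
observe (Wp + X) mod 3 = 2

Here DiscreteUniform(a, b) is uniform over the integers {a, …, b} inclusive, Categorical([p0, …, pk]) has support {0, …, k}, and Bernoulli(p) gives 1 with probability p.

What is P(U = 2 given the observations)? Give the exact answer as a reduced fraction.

P(U = 2 | obs) = 16/35

Enumerate traces; 24 have nonzero weight after conditioning:
  (U=1, Y=1, Z=2, X=0, V=2, W=2) weight 1/1620
  (U=1, Y=1, Z=3, X=0, V=2, W=2) weight 1/1620
  (U=1, Y=1, Z=4, X=0, V=2, W=2) weight 1/1620
  (U=1, Y=2, Z=2, X=0, V=2, W=2) weight 1/1620
  (U=1, Y=2, Z=3, X=0, V=2, W=2) weight 1/1620
  (U=1, Y=2, Z=4, X=0, V=2, W=2) weight 1/1620
  (U=1, Y=3, Z=2, X=0, V=2, W=1) weight 1/1215
  (U=1, Y=3, Z=3, X=0, V=2, W=1) weight 1/1215
  (U=2, Y=1, Z=2, X=1, V=3, W=1) weight 1/810
  (U=3, Y=1, Z=2, X=2, V=4, W=0) weight 1/1080
  … 14 more
Group by U:
  weight(U=1) = 1/162
  weight(U=2) = 4/405
  weight(U=3) = 1/180
Total weight = 1/162 + 4/405 + 1/180 = 7/324
P(U=1 | obs) = 1/162 / 7/324 = 2/7
P(U=2 | obs) = 4/405 / 7/324 = 16/35
P(U=3 | obs) = 1/180 / 7/324 = 9/35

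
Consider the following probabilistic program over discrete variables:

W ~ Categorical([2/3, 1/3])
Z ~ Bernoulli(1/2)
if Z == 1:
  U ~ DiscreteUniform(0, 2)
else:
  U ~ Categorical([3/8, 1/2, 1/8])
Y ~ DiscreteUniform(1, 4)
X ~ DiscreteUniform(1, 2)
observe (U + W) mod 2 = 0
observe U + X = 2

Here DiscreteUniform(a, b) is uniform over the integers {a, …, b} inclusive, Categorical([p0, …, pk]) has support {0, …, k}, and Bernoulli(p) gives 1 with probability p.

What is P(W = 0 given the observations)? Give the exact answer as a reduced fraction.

P(W = 0 | obs) = 17/27

Enumerate traces; 16 have nonzero weight after conditioning:
  (W=0, Z=0, U=0, Y=1, X=2) weight 1/64
  (W=0, Z=0, U=0, Y=2, X=2) weight 1/64
  (W=0, Z=0, U=0, Y=3, X=2) weight 1/64
  (W=0, Z=0, U=0, Y=4, X=2) weight 1/64
  (W=0, Z=1, U=0, Y=1, X=2) weight 1/72
  (W=0, Z=1, U=0, Y=2, X=2) weight 1/72
  (W=0, Z=1, U=0, Y=3, X=2) weight 1/72
  (W=0, Z=1, U=0, Y=4, X=2) weight 1/72
  (W=1, Z=0, U=1, Y=1, X=1) weight 1/96
  … 7 more
Group by W:
  weight(W=0) = 17/144
  weight(W=1) = 5/72
Total weight = 17/144 + 5/72 = 3/16
P(W=0 | obs) = 17/144 / 3/16 = 17/27
P(W=1 | obs) = 5/72 / 3/16 = 10/27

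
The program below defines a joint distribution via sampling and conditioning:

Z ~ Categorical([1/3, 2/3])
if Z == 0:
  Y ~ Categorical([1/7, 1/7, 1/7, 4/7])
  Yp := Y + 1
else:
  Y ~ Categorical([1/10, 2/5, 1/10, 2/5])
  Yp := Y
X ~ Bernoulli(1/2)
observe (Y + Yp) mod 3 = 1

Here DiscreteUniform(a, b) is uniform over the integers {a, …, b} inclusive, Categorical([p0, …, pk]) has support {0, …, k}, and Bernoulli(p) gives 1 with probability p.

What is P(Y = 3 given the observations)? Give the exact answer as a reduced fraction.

P(Y = 3 | obs) = 5/8

Enumerate traces; 6 have nonzero weight after conditioning:
  (Z=0, Y=0, X=0) weight 1/42
  (Z=0, Y=0, X=1) weight 1/42
  (Z=0, Y=3, X=0) weight 2/21
  (Z=0, Y=3, X=1) weight 2/21
  (Z=1, Y=2, X=0) weight 1/30
  (Z=1, Y=2, X=1) weight 1/30
Group by Y:
  weight(Y=0) = 1/21
  weight(Y=2) = 1/15
  weight(Y=3) = 4/21
Total weight = 1/21 + 1/15 + 4/21 = 32/105
P(Y=0 | obs) = 1/21 / 32/105 = 5/32
P(Y=2 | obs) = 1/15 / 32/105 = 7/32
P(Y=3 | obs) = 4/21 / 32/105 = 5/8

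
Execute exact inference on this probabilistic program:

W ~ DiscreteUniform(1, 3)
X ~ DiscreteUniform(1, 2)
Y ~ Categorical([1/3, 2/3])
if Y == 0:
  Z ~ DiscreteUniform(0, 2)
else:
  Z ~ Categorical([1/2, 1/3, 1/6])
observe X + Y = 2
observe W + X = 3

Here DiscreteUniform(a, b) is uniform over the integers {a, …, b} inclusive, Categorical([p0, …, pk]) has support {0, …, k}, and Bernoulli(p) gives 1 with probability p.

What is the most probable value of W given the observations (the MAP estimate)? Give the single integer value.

Enumerate traces; 6 have nonzero weight after conditioning:
  (W=1, X=2, Y=0, Z=0) weight 1/54
  (W=1, X=2, Y=0, Z=1) weight 1/54
  (W=1, X=2, Y=0, Z=2) weight 1/54
  (W=2, X=1, Y=1, Z=0) weight 1/18
  (W=2, X=1, Y=1, Z=1) weight 1/27
  (W=2, X=1, Y=1, Z=2) weight 1/54
Group by W:
  weight(W=1) = 1/18
  weight(W=2) = 1/9
Total weight = 1/18 + 1/9 = 1/6
P(W=1 | obs) = 1/18 / 1/6 = 1/3
P(W=2 | obs) = 1/9 / 1/6 = 2/3
argmax = 2

argmax_v P(W = v | obs) = 2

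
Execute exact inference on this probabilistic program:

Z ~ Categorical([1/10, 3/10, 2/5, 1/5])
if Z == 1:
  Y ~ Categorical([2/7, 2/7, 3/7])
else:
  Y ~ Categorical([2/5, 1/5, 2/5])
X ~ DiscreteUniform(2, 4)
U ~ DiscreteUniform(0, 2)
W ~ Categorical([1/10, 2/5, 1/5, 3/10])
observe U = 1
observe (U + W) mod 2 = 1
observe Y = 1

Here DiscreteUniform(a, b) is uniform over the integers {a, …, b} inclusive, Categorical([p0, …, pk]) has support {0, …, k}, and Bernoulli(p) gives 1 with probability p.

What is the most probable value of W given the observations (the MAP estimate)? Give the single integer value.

argmax_v P(W = v | obs) = 2

Enumerate traces; 24 have nonzero weight after conditioning:
  (Z=0, Y=1, X=2, U=1, W=0) weight 1/4500
  (Z=0, Y=1, X=2, U=1, W=2) weight 1/2250
  (Z=0, Y=1, X=3, U=1, W=0) weight 1/4500
  (Z=0, Y=1, X=3, U=1, W=2) weight 1/2250
  (Z=0, Y=1, X=4, U=1, W=0) weight 1/4500
  (Z=0, Y=1, X=4, U=1, W=2) weight 1/2250
  (Z=1, Y=1, X=2, U=1, W=0) weight 1/1050
  (Z=1, Y=1, X=2, U=1, W=2) weight 1/525
  … 16 more
Group by W:
  weight(W=0) = 79/10500
  weight(W=2) = 79/5250
Total weight = 79/10500 + 79/5250 = 79/3500
P(W=0 | obs) = 79/10500 / 79/3500 = 1/3
P(W=2 | obs) = 79/5250 / 79/3500 = 2/3
argmax = 2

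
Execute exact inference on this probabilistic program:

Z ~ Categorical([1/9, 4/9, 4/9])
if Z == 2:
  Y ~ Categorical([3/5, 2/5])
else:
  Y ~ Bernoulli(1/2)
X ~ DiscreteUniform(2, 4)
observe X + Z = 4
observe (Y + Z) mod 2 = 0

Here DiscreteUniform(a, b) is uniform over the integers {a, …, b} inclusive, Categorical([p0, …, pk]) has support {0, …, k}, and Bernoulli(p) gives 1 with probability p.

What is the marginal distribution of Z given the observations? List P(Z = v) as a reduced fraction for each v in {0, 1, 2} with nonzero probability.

Enumerate traces; 3 have nonzero weight after conditioning:
  (Z=0, Y=0, X=4) weight 1/54
  (Z=1, Y=1, X=3) weight 2/27
  (Z=2, Y=0, X=2) weight 4/45
Group by Z:
  weight(Z=0) = 1/54
  weight(Z=1) = 2/27
  weight(Z=2) = 4/45
Total weight = 1/54 + 2/27 + 4/45 = 49/270
P(Z=0 | obs) = 1/54 / 49/270 = 5/49
P(Z=1 | obs) = 2/27 / 49/270 = 20/49
P(Z=2 | obs) = 4/45 / 49/270 = 24/49

P(Z=0) = 5/49, P(Z=1) = 20/49, P(Z=2) = 24/49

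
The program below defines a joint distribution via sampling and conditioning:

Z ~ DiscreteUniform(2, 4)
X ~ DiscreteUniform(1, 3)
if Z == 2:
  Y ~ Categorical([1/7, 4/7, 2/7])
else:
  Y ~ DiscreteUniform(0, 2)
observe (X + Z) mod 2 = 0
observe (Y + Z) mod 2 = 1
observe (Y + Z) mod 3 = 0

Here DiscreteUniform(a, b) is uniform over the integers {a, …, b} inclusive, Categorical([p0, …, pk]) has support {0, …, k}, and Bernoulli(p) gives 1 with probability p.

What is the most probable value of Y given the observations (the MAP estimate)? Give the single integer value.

Enumerate traces; 3 have nonzero weight after conditioning:
  (Z=2, X=2, Y=1) weight 4/63
  (Z=3, X=1, Y=0) weight 1/27
  (Z=3, X=3, Y=0) weight 1/27
Group by Y:
  weight(Y=0) = 2/27
  weight(Y=1) = 4/63
Total weight = 2/27 + 4/63 = 26/189
P(Y=0 | obs) = 2/27 / 26/189 = 7/13
P(Y=1 | obs) = 4/63 / 26/189 = 6/13
argmax = 0

argmax_v P(Y = v | obs) = 0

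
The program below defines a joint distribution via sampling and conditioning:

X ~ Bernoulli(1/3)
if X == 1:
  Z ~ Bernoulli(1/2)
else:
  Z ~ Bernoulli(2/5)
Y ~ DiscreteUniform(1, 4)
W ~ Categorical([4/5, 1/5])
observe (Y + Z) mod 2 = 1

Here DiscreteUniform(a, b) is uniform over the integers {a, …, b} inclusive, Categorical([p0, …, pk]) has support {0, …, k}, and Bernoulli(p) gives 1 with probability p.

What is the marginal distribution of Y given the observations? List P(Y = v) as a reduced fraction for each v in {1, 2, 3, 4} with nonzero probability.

P(Y=1) = 17/60, P(Y=2) = 13/60, P(Y=3) = 17/60, P(Y=4) = 13/60

Enumerate traces; 16 have nonzero weight after conditioning:
  (X=0, Z=0, Y=1, W=0) weight 2/25
  (X=0, Z=0, Y=1, W=1) weight 1/50
  (X=0, Z=0, Y=3, W=0) weight 2/25
  (X=0, Z=0, Y=3, W=1) weight 1/50
  (X=0, Z=1, Y=2, W=0) weight 4/75
  (X=0, Z=1, Y=2, W=1) weight 1/75
  (X=0, Z=1, Y=4, W=0) weight 4/75
  (X=0, Z=1, Y=4, W=1) weight 1/75
  … 8 more
Group by Y:
  weight(Y=1) = 17/120
  weight(Y=2) = 13/120
  weight(Y=3) = 17/120
  weight(Y=4) = 13/120
Total weight = 17/120 + 13/120 + 17/120 + 13/120 = 1/2
P(Y=1 | obs) = 17/120 / 1/2 = 17/60
P(Y=2 | obs) = 13/120 / 1/2 = 13/60
P(Y=3 | obs) = 17/120 / 1/2 = 17/60
P(Y=4 | obs) = 13/120 / 1/2 = 13/60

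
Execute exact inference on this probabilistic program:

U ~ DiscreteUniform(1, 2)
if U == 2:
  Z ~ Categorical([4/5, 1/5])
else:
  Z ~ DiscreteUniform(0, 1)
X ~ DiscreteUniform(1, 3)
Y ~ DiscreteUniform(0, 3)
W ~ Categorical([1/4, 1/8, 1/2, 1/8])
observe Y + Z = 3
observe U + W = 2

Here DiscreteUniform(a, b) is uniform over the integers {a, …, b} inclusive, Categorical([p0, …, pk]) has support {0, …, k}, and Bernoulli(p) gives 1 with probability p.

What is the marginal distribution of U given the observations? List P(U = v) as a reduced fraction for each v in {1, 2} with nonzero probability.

P(U=1) = 1/3, P(U=2) = 2/3

Enumerate traces; 12 have nonzero weight after conditioning:
  (U=1, Z=0, X=1, Y=3, W=1) weight 1/384
  (U=1, Z=0, X=2, Y=3, W=1) weight 1/384
  (U=1, Z=0, X=3, Y=3, W=1) weight 1/384
  (U=1, Z=1, X=1, Y=2, W=1) weight 1/384
  (U=1, Z=1, X=2, Y=2, W=1) weight 1/384
  (U=1, Z=1, X=3, Y=2, W=1) weight 1/384
  (U=2, Z=0, X=1, Y=3, W=0) weight 1/120
  (U=2, Z=0, X=2, Y=3, W=0) weight 1/120
  … 4 more
Group by U:
  weight(U=1) = 1/64
  weight(U=2) = 1/32
Total weight = 1/64 + 1/32 = 3/64
P(U=1 | obs) = 1/64 / 3/64 = 1/3
P(U=2 | obs) = 1/32 / 3/64 = 2/3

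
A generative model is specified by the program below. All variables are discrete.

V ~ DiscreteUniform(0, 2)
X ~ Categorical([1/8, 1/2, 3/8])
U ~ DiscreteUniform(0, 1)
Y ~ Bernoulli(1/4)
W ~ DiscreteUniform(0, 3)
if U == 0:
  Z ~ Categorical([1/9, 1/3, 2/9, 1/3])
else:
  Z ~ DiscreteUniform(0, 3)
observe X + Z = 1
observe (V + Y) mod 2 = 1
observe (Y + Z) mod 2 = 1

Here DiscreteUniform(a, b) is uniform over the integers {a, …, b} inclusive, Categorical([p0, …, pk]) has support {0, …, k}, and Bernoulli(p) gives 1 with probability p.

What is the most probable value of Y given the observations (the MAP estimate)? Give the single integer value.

argmax_v P(Y = v | obs) = 1

Enumerate traces; 24 have nonzero weight after conditioning:
  (V=0, X=1, U=0, Y=1, W=0, Z=0) weight 1/1728
  (V=0, X=1, U=0, Y=1, W=1, Z=0) weight 1/1728
  (V=0, X=1, U=0, Y=1, W=2, Z=0) weight 1/1728
  (V=0, X=1, U=0, Y=1, W=3, Z=0) weight 1/1728
  (V=0, X=1, U=1, Y=1, W=0, Z=0) weight 1/768
  (V=0, X=1, U=1, Y=1, W=1, Z=0) weight 1/768
  (V=0, X=1, U=1, Y=1, W=2, Z=0) weight 1/768
  (V=0, X=1, U=1, Y=1, W=3, Z=0) weight 1/768
  (V=1, X=0, U=0, Y=0, W=0, Z=1) weight 1/768
  … 15 more
Group by Y:
  weight(Y=0) = 7/768
  weight(Y=1) = 13/864
Total weight = 7/768 + 13/864 = 167/6912
P(Y=0 | obs) = 7/768 / 167/6912 = 63/167
P(Y=1 | obs) = 13/864 / 167/6912 = 104/167
argmax = 1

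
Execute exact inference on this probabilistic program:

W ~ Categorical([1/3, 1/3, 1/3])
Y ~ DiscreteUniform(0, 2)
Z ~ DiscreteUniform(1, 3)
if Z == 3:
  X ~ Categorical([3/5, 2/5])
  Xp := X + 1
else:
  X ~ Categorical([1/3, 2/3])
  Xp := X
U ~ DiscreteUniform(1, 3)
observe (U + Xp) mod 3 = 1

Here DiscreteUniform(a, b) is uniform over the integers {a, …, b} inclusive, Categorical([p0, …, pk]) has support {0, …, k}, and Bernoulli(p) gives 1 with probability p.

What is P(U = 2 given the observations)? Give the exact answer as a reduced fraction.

Enumerate traces; 54 have nonzero weight after conditioning:
  (W=0, Y=0, Z=1, X=0, U=1) weight 1/243
  (W=0, Y=0, Z=1, X=1, U=3) weight 2/243
  (W=0, Y=0, Z=2, X=0, U=1) weight 1/243
  (W=0, Y=0, Z=2, X=1, U=3) weight 2/243
  (W=0, Y=0, Z=3, X=0, U=3) weight 1/135
  (W=0, Y=0, Z=3, X=1, U=2) weight 2/405
  (W=0, Y=1, Z=1, X=0, U=1) weight 1/243
  (W=0, Y=1, Z=1, X=1, U=3) weight 2/243
  … 46 more
Group by U:
  weight(U=1) = 2/27
  weight(U=2) = 2/45
  weight(U=3) = 29/135
Total weight = 2/27 + 2/45 + 29/135 = 1/3
P(U=1 | obs) = 2/27 / 1/3 = 2/9
P(U=2 | obs) = 2/45 / 1/3 = 2/15
P(U=3 | obs) = 29/135 / 1/3 = 29/45

P(U = 2 | obs) = 2/15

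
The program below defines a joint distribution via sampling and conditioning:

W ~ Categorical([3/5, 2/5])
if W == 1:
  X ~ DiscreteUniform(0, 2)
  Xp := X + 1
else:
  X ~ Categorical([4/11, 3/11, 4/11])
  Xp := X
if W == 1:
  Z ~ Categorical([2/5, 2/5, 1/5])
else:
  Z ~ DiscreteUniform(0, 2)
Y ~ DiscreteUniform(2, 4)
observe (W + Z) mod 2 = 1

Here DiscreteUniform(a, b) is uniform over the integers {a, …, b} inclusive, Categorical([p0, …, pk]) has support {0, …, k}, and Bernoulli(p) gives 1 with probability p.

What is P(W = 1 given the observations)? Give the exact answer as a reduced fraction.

Enumerate traces; 27 have nonzero weight after conditioning:
  (W=0, X=0, Z=1, Y=2) weight 4/165
  (W=0, X=0, Z=1, Y=3) weight 4/165
  (W=0, X=0, Z=1, Y=4) weight 4/165
  (W=0, X=1, Z=1, Y=2) weight 1/55
  (W=0, X=1, Z=1, Y=3) weight 1/55
  (W=0, X=1, Z=1, Y=4) weight 1/55
  (W=0, X=2, Z=1, Y=2) weight 4/165
  (W=0, X=2, Z=1, Y=3) weight 4/165
  (W=1, X=0, Z=0, Y=2) weight 4/225
  … 18 more
Group by W:
  weight(W=0) = 1/5
  weight(W=1) = 6/25
Total weight = 1/5 + 6/25 = 11/25
P(W=0 | obs) = 1/5 / 11/25 = 5/11
P(W=1 | obs) = 6/25 / 11/25 = 6/11

P(W = 1 | obs) = 6/11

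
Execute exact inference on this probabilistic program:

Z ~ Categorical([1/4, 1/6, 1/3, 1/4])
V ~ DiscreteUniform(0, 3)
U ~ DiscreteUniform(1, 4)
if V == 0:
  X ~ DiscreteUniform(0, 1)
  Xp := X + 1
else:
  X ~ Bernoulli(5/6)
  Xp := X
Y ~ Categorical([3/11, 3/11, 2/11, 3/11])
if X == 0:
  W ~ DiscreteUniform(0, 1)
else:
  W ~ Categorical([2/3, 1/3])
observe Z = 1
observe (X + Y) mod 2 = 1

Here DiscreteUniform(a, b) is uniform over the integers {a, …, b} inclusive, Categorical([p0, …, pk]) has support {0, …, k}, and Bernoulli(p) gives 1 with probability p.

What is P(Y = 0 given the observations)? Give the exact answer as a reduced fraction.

Enumerate traces; 128 have nonzero weight after conditioning:
  (Z=1, V=0, U=1, X=0, Y=1, W=0) weight 1/1408
  (Z=1, V=0, U=1, X=0, Y=1, W=1) weight 1/1408
  (Z=1, V=0, U=1, X=0, Y=3, W=0) weight 1/1408
  (Z=1, V=0, U=1, X=0, Y=3, W=1) weight 1/1408
  (Z=1, V=0, U=1, X=1, Y=0, W=0) weight 1/1056
  (Z=1, V=0, U=1, X=1, Y=0, W=1) weight 1/2112
  (Z=1, V=0, U=1, X=1, Y=2, W=0) weight 1/1584
  (Z=1, V=0, U=1, X=1, Y=2, W=1) weight 1/3168
  … 120 more
Group by Y:
  weight(Y=0) = 3/88
  weight(Y=1) = 1/88
  weight(Y=2) = 1/44
  weight(Y=3) = 1/88
Total weight = 3/88 + 1/88 + 1/44 + 1/88 = 7/88
P(Y=0 | obs) = 3/88 / 7/88 = 3/7
P(Y=1 | obs) = 1/88 / 7/88 = 1/7
P(Y=2 | obs) = 1/44 / 7/88 = 2/7
P(Y=3 | obs) = 1/88 / 7/88 = 1/7

P(Y = 0 | obs) = 3/7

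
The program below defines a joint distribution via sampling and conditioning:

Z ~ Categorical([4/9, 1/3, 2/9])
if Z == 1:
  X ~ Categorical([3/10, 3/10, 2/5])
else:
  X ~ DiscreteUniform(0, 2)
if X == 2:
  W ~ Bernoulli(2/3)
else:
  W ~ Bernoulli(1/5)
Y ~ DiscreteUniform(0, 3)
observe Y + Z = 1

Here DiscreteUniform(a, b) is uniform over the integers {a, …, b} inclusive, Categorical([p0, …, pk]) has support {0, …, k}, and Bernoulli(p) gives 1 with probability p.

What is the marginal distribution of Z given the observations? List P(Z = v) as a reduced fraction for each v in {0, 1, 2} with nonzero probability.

Enumerate traces; 12 have nonzero weight after conditioning:
  (Z=0, X=0, W=0, Y=1) weight 4/135
  (Z=0, X=0, W=1, Y=1) weight 1/135
  (Z=0, X=1, W=0, Y=1) weight 4/135
  (Z=0, X=1, W=1, Y=1) weight 1/135
  (Z=0, X=2, W=0, Y=1) weight 1/81
  (Z=0, X=2, W=1, Y=1) weight 2/81
  (Z=1, X=0, W=0, Y=0) weight 1/50
  (Z=1, X=0, W=1, Y=0) weight 1/200
  … 4 more
Group by Z:
  weight(Z=0) = 1/9
  weight(Z=1) = 1/12
Total weight = 1/9 + 1/12 = 7/36
P(Z=0 | obs) = 1/9 / 7/36 = 4/7
P(Z=1 | obs) = 1/12 / 7/36 = 3/7

P(Z=0) = 4/7, P(Z=1) = 3/7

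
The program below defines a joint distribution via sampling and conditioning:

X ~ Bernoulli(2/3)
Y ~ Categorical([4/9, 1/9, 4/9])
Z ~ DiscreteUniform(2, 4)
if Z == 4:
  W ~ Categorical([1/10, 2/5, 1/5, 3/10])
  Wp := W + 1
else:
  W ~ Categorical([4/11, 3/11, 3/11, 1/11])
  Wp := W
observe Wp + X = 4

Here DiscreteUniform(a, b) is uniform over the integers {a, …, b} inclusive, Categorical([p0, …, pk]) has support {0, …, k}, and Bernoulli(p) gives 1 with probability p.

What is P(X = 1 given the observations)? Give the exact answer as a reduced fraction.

P(X = 1 | obs) = 28/39

Enumerate traces; 12 have nonzero weight after conditioning:
  (X=0, Y=0, Z=4, W=3) weight 2/135
  (X=0, Y=1, Z=4, W=3) weight 1/270
  (X=0, Y=2, Z=4, W=3) weight 2/135
  (X=1, Y=0, Z=2, W=3) weight 8/891
  (X=1, Y=0, Z=3, W=3) weight 8/891
  (X=1, Y=0, Z=4, W=2) weight 8/405
  (X=1, Y=1, Z=2, W=3) weight 2/891
  (X=1, Y=1, Z=3, W=3) weight 2/891
  … 4 more
Group by X:
  weight(X=0) = 1/30
  weight(X=1) = 14/165
Total weight = 1/30 + 14/165 = 13/110
P(X=0 | obs) = 1/30 / 13/110 = 11/39
P(X=1 | obs) = 14/165 / 13/110 = 28/39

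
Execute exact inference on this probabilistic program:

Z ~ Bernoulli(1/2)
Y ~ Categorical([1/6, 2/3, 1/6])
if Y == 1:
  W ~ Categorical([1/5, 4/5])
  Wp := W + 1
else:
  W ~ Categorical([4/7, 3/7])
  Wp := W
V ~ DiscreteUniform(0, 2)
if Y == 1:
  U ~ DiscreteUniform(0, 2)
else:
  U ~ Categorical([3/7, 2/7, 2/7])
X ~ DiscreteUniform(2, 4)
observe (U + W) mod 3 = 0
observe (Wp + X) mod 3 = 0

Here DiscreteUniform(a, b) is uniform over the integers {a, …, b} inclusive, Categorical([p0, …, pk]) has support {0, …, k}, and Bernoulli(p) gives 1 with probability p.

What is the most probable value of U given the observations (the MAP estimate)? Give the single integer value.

argmax_v P(U = v | obs) = 2

Enumerate traces; 36 have nonzero weight after conditioning:
  (Z=0, Y=0, W=0, V=0, U=0, X=3) weight 1/441
  (Z=0, Y=0, W=0, V=1, U=0, X=3) weight 1/441
  (Z=0, Y=0, W=0, V=2, U=0, X=3) weight 1/441
  (Z=0, Y=0, W=1, V=0, U=2, X=2) weight 1/882
  (Z=0, Y=0, W=1, V=1, U=2, X=2) weight 1/882
  (Z=0, Y=0, W=1, V=2, U=2, X=2) weight 1/882
  (Z=0, Y=1, W=0, V=0, U=0, X=2) weight 1/405
  (Z=0, Y=1, W=0, V=1, U=0, X=2) weight 1/405
  … 28 more
Group by U:
  weight(U=0) = 278/6615
  weight(U=2) = 482/6615
Total weight = 278/6615 + 482/6615 = 152/1323
P(U=0 | obs) = 278/6615 / 152/1323 = 139/380
P(U=2 | obs) = 482/6615 / 152/1323 = 241/380
argmax = 2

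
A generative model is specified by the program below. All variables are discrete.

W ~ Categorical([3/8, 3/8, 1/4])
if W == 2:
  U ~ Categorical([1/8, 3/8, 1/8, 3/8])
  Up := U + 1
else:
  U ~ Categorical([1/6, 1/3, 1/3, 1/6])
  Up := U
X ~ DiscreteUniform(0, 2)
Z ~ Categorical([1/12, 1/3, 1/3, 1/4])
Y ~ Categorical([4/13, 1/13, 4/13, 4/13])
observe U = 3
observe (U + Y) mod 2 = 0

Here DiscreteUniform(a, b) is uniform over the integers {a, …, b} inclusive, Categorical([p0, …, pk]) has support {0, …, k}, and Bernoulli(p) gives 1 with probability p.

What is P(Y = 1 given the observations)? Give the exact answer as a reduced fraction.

P(Y = 1 | obs) = 1/5

Enumerate traces; 72 have nonzero weight after conditioning:
  (W=0, U=3, X=0, Z=0, Y=1) weight 1/7488
  (W=0, U=3, X=0, Z=0, Y=3) weight 1/1872
  (W=0, U=3, X=0, Z=1, Y=1) weight 1/1872
  (W=0, U=3, X=0, Z=1, Y=3) weight 1/468
  (W=0, U=3, X=0, Z=2, Y=1) weight 1/1872
  (W=0, U=3, X=0, Z=2, Y=3) weight 1/468
  (W=0, U=3, X=0, Z=3, Y=1) weight 1/2496
  (W=0, U=3, X=0, Z=3, Y=3) weight 1/624
  … 64 more
Group by Y:
  weight(Y=1) = 7/416
  weight(Y=3) = 7/104
Total weight = 7/416 + 7/104 = 35/416
P(Y=1 | obs) = 7/416 / 35/416 = 1/5
P(Y=3 | obs) = 7/104 / 35/416 = 4/5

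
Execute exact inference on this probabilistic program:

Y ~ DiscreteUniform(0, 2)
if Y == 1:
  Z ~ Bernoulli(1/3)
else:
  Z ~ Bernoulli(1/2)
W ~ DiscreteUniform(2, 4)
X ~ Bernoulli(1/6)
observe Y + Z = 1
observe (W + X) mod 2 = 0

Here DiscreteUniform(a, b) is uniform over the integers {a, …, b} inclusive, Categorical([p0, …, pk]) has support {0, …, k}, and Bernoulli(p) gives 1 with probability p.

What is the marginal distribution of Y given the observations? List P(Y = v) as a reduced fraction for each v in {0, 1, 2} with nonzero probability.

Enumerate traces; 6 have nonzero weight after conditioning:
  (Y=0, Z=1, W=2, X=0) weight 5/108
  (Y=0, Z=1, W=3, X=1) weight 1/108
  (Y=0, Z=1, W=4, X=0) weight 5/108
  (Y=1, Z=0, W=2, X=0) weight 5/81
  (Y=1, Z=0, W=3, X=1) weight 1/81
  (Y=1, Z=0, W=4, X=0) weight 5/81
Group by Y:
  weight(Y=0) = 11/108
  weight(Y=1) = 11/81
Total weight = 11/108 + 11/81 = 77/324
P(Y=0 | obs) = 11/108 / 77/324 = 3/7
P(Y=1 | obs) = 11/81 / 77/324 = 4/7

P(Y=0) = 3/7, P(Y=1) = 4/7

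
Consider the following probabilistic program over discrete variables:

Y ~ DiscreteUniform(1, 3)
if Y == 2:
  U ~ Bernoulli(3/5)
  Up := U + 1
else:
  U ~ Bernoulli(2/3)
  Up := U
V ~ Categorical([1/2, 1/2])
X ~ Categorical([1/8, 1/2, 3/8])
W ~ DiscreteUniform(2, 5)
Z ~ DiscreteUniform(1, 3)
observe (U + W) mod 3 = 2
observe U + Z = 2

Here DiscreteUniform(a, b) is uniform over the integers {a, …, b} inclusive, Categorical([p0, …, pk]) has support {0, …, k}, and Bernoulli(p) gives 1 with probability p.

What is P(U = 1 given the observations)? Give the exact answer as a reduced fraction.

P(U = 1 | obs) = 29/61

Enumerate traces; 54 have nonzero weight after conditioning:
  (Y=1, U=0, V=0, X=0, W=2, Z=2) weight 1/1728
  (Y=1, U=0, V=0, X=0, W=5, Z=2) weight 1/1728
  (Y=1, U=0, V=0, X=1, W=2, Z=2) weight 1/432
  (Y=1, U=0, V=0, X=1, W=5, Z=2) weight 1/432
  (Y=1, U=0, V=0, X=2, W=2, Z=2) weight 1/576
  (Y=1, U=0, V=0, X=2, W=5, Z=2) weight 1/576
  (Y=1, U=0, V=1, X=0, W=2, Z=2) weight 1/1728
  (Y=1, U=0, V=1, X=0, W=5, Z=2) weight 1/1728
  (Y=1, U=1, V=0, X=0, W=4, Z=1) weight 1/864
  … 45 more
Group by U:
  weight(U=0) = 8/135
  weight(U=1) = 29/540
Total weight = 8/135 + 29/540 = 61/540
P(U=0 | obs) = 8/135 / 61/540 = 32/61
P(U=1 | obs) = 29/540 / 61/540 = 29/61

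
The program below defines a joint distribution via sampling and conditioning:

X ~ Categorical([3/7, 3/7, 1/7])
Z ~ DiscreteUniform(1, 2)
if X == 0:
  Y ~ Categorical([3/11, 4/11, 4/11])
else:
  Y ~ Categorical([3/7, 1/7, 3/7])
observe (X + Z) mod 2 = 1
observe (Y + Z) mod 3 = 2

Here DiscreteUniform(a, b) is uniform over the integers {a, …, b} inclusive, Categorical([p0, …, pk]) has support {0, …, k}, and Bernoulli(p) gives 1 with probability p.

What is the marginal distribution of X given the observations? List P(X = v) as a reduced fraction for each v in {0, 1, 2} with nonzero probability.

Enumerate traces; 3 have nonzero weight after conditioning:
  (X=0, Z=1, Y=1) weight 6/77
  (X=1, Z=2, Y=0) weight 9/98
  (X=2, Z=1, Y=1) weight 1/98
Group by X:
  weight(X=0) = 6/77
  weight(X=1) = 9/98
  weight(X=2) = 1/98
Total weight = 6/77 + 9/98 + 1/98 = 97/539
P(X=0 | obs) = 6/77 / 97/539 = 42/97
P(X=1 | obs) = 9/98 / 97/539 = 99/194
P(X=2 | obs) = 1/98 / 97/539 = 11/194

P(X=0) = 42/97, P(X=1) = 99/194, P(X=2) = 11/194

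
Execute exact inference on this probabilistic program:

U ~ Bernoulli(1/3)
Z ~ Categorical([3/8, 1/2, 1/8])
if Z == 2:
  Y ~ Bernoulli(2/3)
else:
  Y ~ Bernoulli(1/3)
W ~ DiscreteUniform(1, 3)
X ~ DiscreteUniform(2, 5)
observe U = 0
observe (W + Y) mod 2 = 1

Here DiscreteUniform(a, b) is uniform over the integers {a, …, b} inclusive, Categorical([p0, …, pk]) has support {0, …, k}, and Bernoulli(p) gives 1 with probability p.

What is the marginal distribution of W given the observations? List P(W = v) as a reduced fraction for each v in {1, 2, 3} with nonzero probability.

Enumerate traces; 36 have nonzero weight after conditioning:
  (U=0, Z=0, Y=0, W=1, X=2) weight 1/72
  (U=0, Z=0, Y=0, W=1, X=3) weight 1/72
  (U=0, Z=0, Y=0, W=1, X=4) weight 1/72
  (U=0, Z=0, Y=0, W=1, X=5) weight 1/72
  (U=0, Z=0, Y=0, W=3, X=2) weight 1/72
  (U=0, Z=0, Y=0, W=3, X=3) weight 1/72
  (U=0, Z=0, Y=0, W=3, X=4) weight 1/72
  (U=0, Z=0, Y=0, W=3, X=5) weight 1/72
  (U=0, Z=0, Y=1, W=2, X=2) weight 1/144
  … 27 more
Group by W:
  weight(W=1) = 5/36
  weight(W=2) = 1/12
  weight(W=3) = 5/36
Total weight = 5/36 + 1/12 + 5/36 = 13/36
P(W=1 | obs) = 5/36 / 13/36 = 5/13
P(W=2 | obs) = 1/12 / 13/36 = 3/13
P(W=3 | obs) = 5/36 / 13/36 = 5/13

P(W=1) = 5/13, P(W=2) = 3/13, P(W=3) = 5/13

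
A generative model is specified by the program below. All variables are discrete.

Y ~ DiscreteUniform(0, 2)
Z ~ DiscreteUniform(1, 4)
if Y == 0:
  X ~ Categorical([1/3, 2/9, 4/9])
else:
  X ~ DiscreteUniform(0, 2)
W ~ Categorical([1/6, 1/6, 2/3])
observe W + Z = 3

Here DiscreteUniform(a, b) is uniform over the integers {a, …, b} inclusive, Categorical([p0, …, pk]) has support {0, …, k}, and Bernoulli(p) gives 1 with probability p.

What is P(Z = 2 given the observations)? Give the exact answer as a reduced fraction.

Enumerate traces; 27 have nonzero weight after conditioning:
  (Y=0, Z=1, X=0, W=2) weight 1/54
  (Y=0, Z=1, X=1, W=2) weight 1/81
  (Y=0, Z=1, X=2, W=2) weight 2/81
  (Y=0, Z=2, X=0, W=1) weight 1/216
  (Y=0, Z=2, X=1, W=1) weight 1/324
  (Y=0, Z=2, X=2, W=1) weight 1/162
  (Y=0, Z=3, X=0, W=0) weight 1/216
  (Y=0, Z=3, X=1, W=0) weight 1/324
  … 19 more
Group by Z:
  weight(Z=1) = 1/6
  weight(Z=2) = 1/24
  weight(Z=3) = 1/24
Total weight = 1/6 + 1/24 + 1/24 = 1/4
P(Z=1 | obs) = 1/6 / 1/4 = 2/3
P(Z=2 | obs) = 1/24 / 1/4 = 1/6
P(Z=3 | obs) = 1/24 / 1/4 = 1/6

P(Z = 2 | obs) = 1/6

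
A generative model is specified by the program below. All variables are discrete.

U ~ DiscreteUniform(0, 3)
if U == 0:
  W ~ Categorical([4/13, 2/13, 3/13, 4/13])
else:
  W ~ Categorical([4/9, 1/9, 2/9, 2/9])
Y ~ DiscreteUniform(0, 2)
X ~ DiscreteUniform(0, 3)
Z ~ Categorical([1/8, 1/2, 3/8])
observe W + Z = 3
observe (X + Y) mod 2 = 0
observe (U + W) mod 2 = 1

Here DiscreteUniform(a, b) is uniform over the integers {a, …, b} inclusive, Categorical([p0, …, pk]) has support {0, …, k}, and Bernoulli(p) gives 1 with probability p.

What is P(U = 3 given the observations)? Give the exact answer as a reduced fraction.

P(U = 3 | obs) = 104/363

Enumerate traces; 36 have nonzero weight after conditioning:
  (U=0, W=1, Y=0, X=0, Z=2) weight 1/832
  (U=0, W=1, Y=0, X=2, Z=2) weight 1/832
  (U=0, W=1, Y=1, X=1, Z=2) weight 1/832
  (U=0, W=1, Y=1, X=3, Z=2) weight 1/832
  (U=0, W=1, Y=2, X=0, Z=2) weight 1/832
  (U=0, W=1, Y=2, X=2, Z=2) weight 1/832
  (U=0, W=3, Y=0, X=0, Z=0) weight 1/1248
  (U=0, W=3, Y=0, X=2, Z=0) weight 1/1248
  (U=1, W=2, Y=0, X=0, Z=1) weight 1/432
  (U=2, W=1, Y=0, X=0, Z=2) weight 1/1152
  … 26 more
Group by U:
  weight(U=0) = 5/416
  weight(U=1) = 1/72
  weight(U=2) = 5/576
  weight(U=3) = 1/72
Total weight = 5/416 + 1/72 + 5/576 + 1/72 = 121/2496
P(U=0 | obs) = 5/416 / 121/2496 = 30/121
P(U=1 | obs) = 1/72 / 121/2496 = 104/363
P(U=2 | obs) = 5/576 / 121/2496 = 65/363
P(U=3 | obs) = 1/72 / 121/2496 = 104/363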